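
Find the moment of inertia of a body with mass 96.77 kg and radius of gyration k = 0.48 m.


I = m * k^2
I = 96.77 * 0.48^2
I = 96.77 * 0.2304 = 22.2958 kg*m^2

22.2958 kg*m^2


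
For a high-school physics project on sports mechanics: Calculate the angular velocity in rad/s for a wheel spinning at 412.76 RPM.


omega = RPM * 2 * pi / 60
omega = 412.76 * 2 * 3.14159 / 60
omega = 2593.4476 / 60 = 43.2241 rad/s

43.2241 rad/s


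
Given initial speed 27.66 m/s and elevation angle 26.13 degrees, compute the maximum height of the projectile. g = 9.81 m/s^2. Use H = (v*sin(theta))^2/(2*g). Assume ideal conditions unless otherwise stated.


H = (v*sin(theta))^2 / (2*g)
vy = v*sin(theta) = 27.66 * sin(26.13 deg) = 12.1817 m/s
H = vy^2 / (2*g) = 148.3943 / (2*9.81)
H = 148.3943 / 19.62 = 7.5634 m

7.5634 m


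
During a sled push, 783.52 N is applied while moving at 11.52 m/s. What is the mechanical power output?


P = F * v
P = 783.52 * 11.52
P = 9026.1504 W

9026.1504 W


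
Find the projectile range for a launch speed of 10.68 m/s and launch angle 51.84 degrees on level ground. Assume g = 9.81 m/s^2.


R = v^2 * sin(2*theta) / g
Convert angle to radians: theta = 51.84 deg = 0.9048 rad
sin(2*theta) = sin(1.8096) = 0.9716
R = 10.68^2 * 0.9716 / 9.81
R = 114.0624 * 0.9716 / 9.81 = 11.2973 m

11.2973 m


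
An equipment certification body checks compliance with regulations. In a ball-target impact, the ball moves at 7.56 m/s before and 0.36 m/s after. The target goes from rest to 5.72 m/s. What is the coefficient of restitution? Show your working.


e = (v2_after - v1_after) / (v1_before - v2_before)
Numerator = 5.72 - 0.36 = 5.36
Denominator = 7.56 - 0 = 7.56
e = 5.36 / 7.56 = 0.709

0.709


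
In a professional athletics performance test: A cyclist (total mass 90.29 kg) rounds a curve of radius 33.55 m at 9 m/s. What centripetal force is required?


Fc = m * v^2 / r
v^2 = 9^2 = 81
Fc = 90.29 * 81 / 33.55
Fc = 7313.49 / 33.55 = 217.9878 N

217.9878 N


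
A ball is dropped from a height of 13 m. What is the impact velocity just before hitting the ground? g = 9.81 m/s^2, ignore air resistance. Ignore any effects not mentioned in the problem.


v = sqrt(2 * g * h)
v = sqrt(2 * 9.81 * 13)
v = sqrt(255.06) = 15.9706 m/s

15.9706 m/s


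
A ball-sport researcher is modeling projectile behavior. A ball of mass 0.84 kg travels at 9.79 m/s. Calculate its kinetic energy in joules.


KE = 0.5 * m * v^2
KE = 0.5 * 0.84 * 9.79^2
KE = 0.5 * 0.84 * 95.8441 = 40.2545 J

40.2545 J


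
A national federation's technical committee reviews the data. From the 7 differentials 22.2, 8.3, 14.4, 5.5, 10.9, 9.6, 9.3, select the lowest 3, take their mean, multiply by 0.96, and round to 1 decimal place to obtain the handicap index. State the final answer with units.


All differentials: 22.2, 8.3, 14.4, 5.5, 10.9, 9.6, 9.3
Sorted: 5.5, 8.3, 9.3, 9.6, 10.9, 14.4, 22.2
Best 3: 5.5, 8.3, 9.3
Average of best = 23.1 / 3 = 7.7
Raw index = 7.7 * 0.96 = 7.392
Handicap index = round(7.392, 1) = 7.4

7.4


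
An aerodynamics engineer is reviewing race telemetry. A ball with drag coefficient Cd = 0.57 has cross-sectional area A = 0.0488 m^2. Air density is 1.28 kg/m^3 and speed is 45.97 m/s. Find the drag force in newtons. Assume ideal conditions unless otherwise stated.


Fd = 0.5 * Cd * rho * A * v^2
Fd = 0.5 * 0.57 * 1.28 * 0.0488 * 45.97^2
v^2 = 2113.2409
Fd = 0.5 * 0.57 * 1.28 * 0.0488 * 2113.2409 = 37.6204 N

37.6204 N


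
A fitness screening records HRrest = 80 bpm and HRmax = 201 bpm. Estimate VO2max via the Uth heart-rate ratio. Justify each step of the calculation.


VO2max = 15.3 * HRmax / HRrest
VO2max = 15.3 * 201 / 80
VO2max = 3075.3 / 80 = 38.4413 mL/kg/min

38.4413 mL/kg/min


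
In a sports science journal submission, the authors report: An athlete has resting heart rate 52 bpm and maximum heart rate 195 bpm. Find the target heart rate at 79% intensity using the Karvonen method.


Target = HRrest + pct*(HRmax - HRrest)
Heart rate reserve = HRmax - HRrest = 195 - 52 = 143 bpm
Fraction = 79% = 0.79
Target = 52 + 0.79 * 143
Target = 52 + 112.97 = 164.97 bpm

164.97 bpm


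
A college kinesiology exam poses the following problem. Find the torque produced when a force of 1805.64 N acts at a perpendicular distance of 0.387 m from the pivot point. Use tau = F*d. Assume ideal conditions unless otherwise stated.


tau = F * d
tau = 1805.64 * 0.387
tau = 698.7827 N*m

698.7827 N*m


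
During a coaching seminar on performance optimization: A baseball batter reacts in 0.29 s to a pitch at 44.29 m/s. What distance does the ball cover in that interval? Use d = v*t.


d = v * t
d = 44.29 * 0.29
d = 12.8441 m

12.8441 m


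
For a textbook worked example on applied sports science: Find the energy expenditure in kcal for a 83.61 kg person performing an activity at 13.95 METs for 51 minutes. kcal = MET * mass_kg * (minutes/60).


kcal = MET * mass * time_hr
Convert time: 51 min = 0.85 hr
kcal = 13.95 * 83.61 * 0.85
kcal = 991.4056 kcal

991.4056 kcal


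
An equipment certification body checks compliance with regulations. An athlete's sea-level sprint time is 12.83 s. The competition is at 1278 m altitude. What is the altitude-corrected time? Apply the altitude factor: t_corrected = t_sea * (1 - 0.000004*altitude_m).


Correction factor = 1 - 0.000004 * 1278 = 0.994888
t_corrected = t_sea * factor = 12.83 * 0.994888
t_corrected = 12.7644 s

12.7644 s


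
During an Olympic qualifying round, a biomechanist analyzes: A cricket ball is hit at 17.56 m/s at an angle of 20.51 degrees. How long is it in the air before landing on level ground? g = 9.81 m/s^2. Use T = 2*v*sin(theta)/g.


T = 2*v*sin(theta)/g
sin(theta) = sin(20.51 deg) = 0.3504
T = 2*17.56*0.3504 / 9.81
T = 12.305 / 9.81 = 1.2543 s

1.2543 s


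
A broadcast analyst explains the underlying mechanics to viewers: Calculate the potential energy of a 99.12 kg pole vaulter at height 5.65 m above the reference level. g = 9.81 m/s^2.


PE = m * g * h
PE = 99.12 * 9.81 * 5.65
PE = 972.3672 * 5.65 = 5493.8747 J

5493.8747 J


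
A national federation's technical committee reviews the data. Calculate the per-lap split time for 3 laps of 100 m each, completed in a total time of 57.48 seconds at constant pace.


Split time = total_time / n_laps = 57.48 / 3
Split time = 19.16 s per lap

19.16 s


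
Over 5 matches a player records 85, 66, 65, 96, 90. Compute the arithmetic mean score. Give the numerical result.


Average = sum / n
Sum = 402
Average = 402 / 5 = 80.4

80.4


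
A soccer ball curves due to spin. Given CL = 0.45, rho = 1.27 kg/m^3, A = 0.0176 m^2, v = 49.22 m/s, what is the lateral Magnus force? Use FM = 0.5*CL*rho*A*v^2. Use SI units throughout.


FM = 0.5 * CL * rho * A * v^2
FM = 0.5 * 0.45 * 1.27 * 0.0176 * 49.22^2
v^2 = 2422.6084
FM = 0.5 * 0.45 * 1.27 * 0.0176 * 2422.6084 = 12.1838 N

12.1838 N


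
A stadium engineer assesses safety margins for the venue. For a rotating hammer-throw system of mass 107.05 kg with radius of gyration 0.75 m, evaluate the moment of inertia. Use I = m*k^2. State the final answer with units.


I = m * k^2
I = 107.05 * 0.75^2
I = 107.05 * 0.5625 = 60.2156 kg*m^2

60.2156 kg*m^2


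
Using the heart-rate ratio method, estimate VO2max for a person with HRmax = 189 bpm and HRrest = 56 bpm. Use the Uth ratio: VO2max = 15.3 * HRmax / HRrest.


VO2max = 15.3 * HRmax / HRrest
VO2max = 15.3 * 189 / 56
VO2max = 2891.7 / 56 = 51.6375 mL/kg/min

51.6375 mL/kg/min


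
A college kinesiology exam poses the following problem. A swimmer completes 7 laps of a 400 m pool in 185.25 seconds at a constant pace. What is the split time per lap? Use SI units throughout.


Split time = total_time / n_laps = 185.25 / 7
Split time = 26.4643 s per lap

26.4643 s


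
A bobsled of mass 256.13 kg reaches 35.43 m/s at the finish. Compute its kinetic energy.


KE = 0.5 * m * v^2
KE = 0.5 * 256.13 * 35.43^2
KE = 0.5 * 256.13 * 1255.2849 = 160758.0607 J

160758.0607 J


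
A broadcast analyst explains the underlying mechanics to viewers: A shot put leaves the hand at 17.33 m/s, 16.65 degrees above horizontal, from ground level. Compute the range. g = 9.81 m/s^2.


R = v^2 * sin(2*theta) / g
Convert angle to radians: theta = 16.65 deg = 0.2906 rad
sin(2*theta) = sin(0.5812) = 0.549
R = 17.33^2 * 0.549 / 9.81
R = 300.3289 * 0.549 / 9.81 = 16.8081 m

16.8081 m


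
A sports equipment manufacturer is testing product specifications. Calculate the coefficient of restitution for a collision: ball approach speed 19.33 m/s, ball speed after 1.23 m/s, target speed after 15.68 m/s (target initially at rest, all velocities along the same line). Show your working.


e = (v2_after - v1_after) / (v1_before - v2_before)
Numerator = 15.68 - 1.23 = 14.45
Denominator = 19.33 - 0 = 19.33
e = 14.45 / 19.33 = 0.7475

0.7475


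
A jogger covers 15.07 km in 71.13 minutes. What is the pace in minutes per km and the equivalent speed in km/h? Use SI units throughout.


Pace = time / distance = 71.13 min / 15.07 km = 4.72 min/km
Speed = distance / time_in_hours = 15.07 / 1.1855 hr
Speed = 12.7119 km/h

4.72 min/km, 12.7119 km/h


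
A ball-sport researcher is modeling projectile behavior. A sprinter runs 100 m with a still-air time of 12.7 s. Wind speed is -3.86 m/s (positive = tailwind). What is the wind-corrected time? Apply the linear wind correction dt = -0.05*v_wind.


dt = -0.05 * v_wind = -0.05 * -3.86 = 0.193 s
t_corrected = t_still + dt = 12.7 + (0.193)
t_corrected = 12.893 s

12.893 s


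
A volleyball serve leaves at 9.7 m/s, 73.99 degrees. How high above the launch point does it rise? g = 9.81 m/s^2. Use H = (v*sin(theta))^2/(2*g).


H = (v*sin(theta))^2 / (2*g)
vy = v*sin(theta) = 9.7 * sin(73.99 deg) = 9.3238 m/s
H = vy^2 / (2*g) = 86.9327 / (2*9.81)
H = 86.9327 / 19.62 = 4.4308 m

4.4308 m


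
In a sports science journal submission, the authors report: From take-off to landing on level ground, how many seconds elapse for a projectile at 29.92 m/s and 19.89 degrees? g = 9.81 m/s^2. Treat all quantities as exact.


T = 2*v*sin(theta)/g
sin(theta) = sin(19.89 deg) = 0.3402
T = 2*29.92*0.3402 / 9.81
T = 20.3585 / 9.81 = 2.0753 s

2.0753 s


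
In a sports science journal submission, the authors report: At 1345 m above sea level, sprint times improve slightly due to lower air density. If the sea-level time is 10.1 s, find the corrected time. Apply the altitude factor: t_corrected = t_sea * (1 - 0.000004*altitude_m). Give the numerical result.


Correction factor = 1 - 0.000004 * 1345 = 0.99462
t_corrected = t_sea * factor = 10.1 * 0.99462
t_corrected = 10.0457 s

10.0457 s


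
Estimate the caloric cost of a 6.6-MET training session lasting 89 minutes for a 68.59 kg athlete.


kcal = MET * mass * time_hr
Convert time: 89 min = 1.4833 hr
kcal = 6.6 * 68.59 * 1.4833
kcal = 671.4961 kcal

671.4961 kcal


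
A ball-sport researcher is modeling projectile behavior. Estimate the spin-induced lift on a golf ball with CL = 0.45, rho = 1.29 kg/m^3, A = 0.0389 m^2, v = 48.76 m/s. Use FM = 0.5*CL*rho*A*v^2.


FM = 0.5 * CL * rho * A * v^2
FM = 0.5 * 0.45 * 1.29 * 0.0389 * 48.76^2
v^2 = 2377.5376
FM = 0.5 * 0.45 * 1.29 * 0.0389 * 2377.5376 = 26.8441 N

26.8441 N


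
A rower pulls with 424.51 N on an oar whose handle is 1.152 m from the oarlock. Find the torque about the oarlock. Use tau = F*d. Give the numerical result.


tau = F * d
tau = 424.51 * 1.152
tau = 489.0355 N*m

489.0355 N*m


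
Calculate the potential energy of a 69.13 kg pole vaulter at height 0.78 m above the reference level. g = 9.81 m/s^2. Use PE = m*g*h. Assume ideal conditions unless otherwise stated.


PE = m * g * h
PE = 69.13 * 9.81 * 0.78
PE = 678.1653 * 0.78 = 528.9689 J

528.9689 J


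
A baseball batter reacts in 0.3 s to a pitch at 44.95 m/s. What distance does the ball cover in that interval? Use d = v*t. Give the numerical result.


d = v * t
d = 44.95 * 0.3
d = 13.485 m

13.485 m


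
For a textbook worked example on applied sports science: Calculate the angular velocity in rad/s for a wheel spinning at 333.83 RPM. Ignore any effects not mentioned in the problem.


omega = RPM * 2 * pi / 60
omega = 333.83 * 2 * 3.14159 / 60
omega = 2097.5158 / 60 = 34.9586 rad/s

34.9586 rad/s


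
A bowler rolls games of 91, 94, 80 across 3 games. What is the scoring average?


Average = sum / n
Sum = 265
Average = 265 / 3 = 88.3333

88.3333


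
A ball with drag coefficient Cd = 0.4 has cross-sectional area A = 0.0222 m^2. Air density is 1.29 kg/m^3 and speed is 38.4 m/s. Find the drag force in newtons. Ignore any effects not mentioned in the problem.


Fd = 0.5 * Cd * rho * A * v^2
Fd = 0.5 * 0.4 * 1.29 * 0.0222 * 38.4^2
v^2 = 1474.56
Fd = 0.5 * 0.4 * 1.29 * 0.0222 * 1474.56 = 8.4457 N

8.4457 N


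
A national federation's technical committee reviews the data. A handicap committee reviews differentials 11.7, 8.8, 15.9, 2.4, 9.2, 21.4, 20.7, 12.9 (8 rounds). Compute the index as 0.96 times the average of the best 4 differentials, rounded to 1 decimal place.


All differentials: 11.7, 8.8, 15.9, 2.4, 9.2, 21.4, 20.7, 12.9
Sorted: 2.4, 8.8, 9.2, 11.7, 12.9, 15.9, 20.7, 21.4
Best 4: 2.4, 8.8, 9.2, 11.7
Average of best = 32.1 / 4 = 8.025
Raw index = 8.025 * 0.96 = 7.704
Handicap index = round(7.704, 1) = 7.7

7.7


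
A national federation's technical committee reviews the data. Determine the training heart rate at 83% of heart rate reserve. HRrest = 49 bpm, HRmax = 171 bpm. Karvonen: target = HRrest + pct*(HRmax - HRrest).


Target = HRrest + pct*(HRmax - HRrest)
Heart rate reserve = HRmax - HRrest = 171 - 49 = 122 bpm
Fraction = 83% = 0.83
Target = 49 + 0.83 * 122
Target = 49 + 101.26 = 150.26 bpm

150.26 bpm


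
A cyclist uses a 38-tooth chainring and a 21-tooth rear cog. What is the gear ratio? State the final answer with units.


GR = front_teeth / rear_teeth
GR = 38 / 21
GR = 1.8095

1.8095


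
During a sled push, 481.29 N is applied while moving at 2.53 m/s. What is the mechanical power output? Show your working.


P = F * v
P = 481.29 * 2.53
P = 1217.6637 W

1217.6637 W


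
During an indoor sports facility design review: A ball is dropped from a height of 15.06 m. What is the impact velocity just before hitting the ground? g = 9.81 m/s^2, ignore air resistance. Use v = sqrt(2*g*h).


v = sqrt(2 * g * h)
v = sqrt(2 * 9.81 * 15.06)
v = sqrt(295.4772) = 17.1895 m/s

17.1895 m/s


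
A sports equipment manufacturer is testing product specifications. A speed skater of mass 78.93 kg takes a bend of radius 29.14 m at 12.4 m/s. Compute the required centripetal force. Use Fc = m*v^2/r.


Fc = m * v^2 / r
v^2 = 12.4^2 = 153.76
Fc = 78.93 * 153.76 / 29.14
Fc = 12136.2768 / 29.14 = 416.4817 N

416.4817 N


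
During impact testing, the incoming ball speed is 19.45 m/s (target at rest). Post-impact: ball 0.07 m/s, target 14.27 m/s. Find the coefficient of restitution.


e = (v2_after - v1_after) / (v1_before - v2_before)
Numerator = 14.27 - 0.07 = 14.2
Denominator = 19.45 - 0 = 19.45
e = 14.2 / 19.45 = 0.7301

0.7301


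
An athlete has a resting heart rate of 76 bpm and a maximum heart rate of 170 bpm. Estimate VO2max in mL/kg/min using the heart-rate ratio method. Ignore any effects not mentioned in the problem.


VO2max = 15.3 * HRmax / HRrest
VO2max = 15.3 * 170 / 76
VO2max = 2601 / 76 = 34.2237 mL/kg/min

34.2237 mL/kg/min


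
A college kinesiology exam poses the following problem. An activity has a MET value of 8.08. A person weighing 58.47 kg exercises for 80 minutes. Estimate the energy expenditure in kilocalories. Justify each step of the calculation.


kcal = MET * mass * time_hr
Convert time: 80 min = 1.3333 hr
kcal = 8.08 * 58.47 * 1.3333
kcal = 629.9168 kcal

629.9168 kcal


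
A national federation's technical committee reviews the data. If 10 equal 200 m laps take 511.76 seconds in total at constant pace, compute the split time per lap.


Split time = total_time / n_laps = 511.76 / 10
Split time = 51.176 s per lap

51.176 s


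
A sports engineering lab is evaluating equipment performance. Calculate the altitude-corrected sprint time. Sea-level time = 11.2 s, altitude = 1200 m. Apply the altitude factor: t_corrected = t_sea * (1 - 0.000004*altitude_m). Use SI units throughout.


Correction factor = 1 - 0.000004 * 1200 = 0.9952
t_corrected = t_sea * factor = 11.2 * 0.9952
t_corrected = 11.1462 s

11.1462 s


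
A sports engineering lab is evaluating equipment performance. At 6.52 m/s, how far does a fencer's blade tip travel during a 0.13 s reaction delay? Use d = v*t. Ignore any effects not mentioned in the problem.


d = v * t
d = 6.52 * 0.13
d = 0.8476 m

0.8476 m


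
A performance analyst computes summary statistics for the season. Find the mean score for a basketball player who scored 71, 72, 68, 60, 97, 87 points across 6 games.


Average = sum / n
Sum = 455
Average = 455 / 6 = 75.8333

75.8333


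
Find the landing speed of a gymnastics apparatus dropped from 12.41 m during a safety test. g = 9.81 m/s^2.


v = sqrt(2 * g * h)
v = sqrt(2 * 9.81 * 12.41)
v = sqrt(243.4842) = 15.604 m/s

15.604 m/s


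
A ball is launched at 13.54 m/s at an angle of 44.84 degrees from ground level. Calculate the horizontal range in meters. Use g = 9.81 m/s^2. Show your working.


R = v^2 * sin(2*theta) / g
Convert angle to radians: theta = 44.84 deg = 0.7826 rad
sin(2*theta) = sin(1.5652) = 1
R = 13.54^2 * 1 / 9.81
R = 183.3316 * 1 / 9.81 = 18.6879 m

18.6879 m


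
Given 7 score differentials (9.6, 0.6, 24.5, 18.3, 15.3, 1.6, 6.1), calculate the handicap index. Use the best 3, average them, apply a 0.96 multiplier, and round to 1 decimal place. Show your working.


All differentials: 9.6, 0.6, 24.5, 18.3, 15.3, 1.6, 6.1
Sorted: 0.6, 1.6, 6.1, 9.6, 15.3, 18.3, 24.5
Best 3: 0.6, 1.6, 6.1
Average of best = 8.3 / 3 = 2.7667
Raw index = 2.7667 * 0.96 = 2.656
Handicap index = round(2.656, 1) = 2.7

2.7


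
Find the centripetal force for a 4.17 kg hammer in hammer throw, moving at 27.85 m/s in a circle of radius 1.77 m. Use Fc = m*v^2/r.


Fc = m * v^2 / r
v^2 = 27.85^2 = 775.6225
Fc = 4.17 * 775.6225 / 1.77
Fc = 3234.3458 / 1.77 = 1827.314 N

1827.314 N


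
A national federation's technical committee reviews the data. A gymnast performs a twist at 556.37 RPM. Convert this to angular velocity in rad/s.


omega = RPM * 2 * pi / 60
omega = 556.37 * 2 * 3.14159 / 60
omega = 3495.7758 / 60 = 58.2629 rad/s

58.2629 rad/s


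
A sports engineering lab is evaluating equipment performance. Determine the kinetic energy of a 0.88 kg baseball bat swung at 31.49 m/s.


KE = 0.5 * m * v^2
KE = 0.5 * 0.88 * 31.49^2
KE = 0.5 * 0.88 * 991.6201 = 436.3128 J

436.3128 J


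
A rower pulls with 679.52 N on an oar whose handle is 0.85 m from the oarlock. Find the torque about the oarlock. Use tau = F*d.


tau = F * d
tau = 679.52 * 0.85
tau = 577.592 N*m

577.592 N*m


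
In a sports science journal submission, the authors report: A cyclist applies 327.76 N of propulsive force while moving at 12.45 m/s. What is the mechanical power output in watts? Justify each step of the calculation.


P = F * v
P = 327.76 * 12.45
P = 4080.612 W

4080.612 W


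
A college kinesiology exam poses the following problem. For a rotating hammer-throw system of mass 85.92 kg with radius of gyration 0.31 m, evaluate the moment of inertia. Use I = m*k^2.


I = m * k^2
I = 85.92 * 0.31^2
I = 85.92 * 0.0961 = 8.2569 kg*m^2

8.2569 kg*m^2


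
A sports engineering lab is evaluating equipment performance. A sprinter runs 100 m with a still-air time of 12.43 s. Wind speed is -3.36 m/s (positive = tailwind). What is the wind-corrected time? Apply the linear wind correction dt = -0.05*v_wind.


dt = -0.05 * v_wind = -0.05 * -3.36 = 0.168 s
t_corrected = t_still + dt = 12.43 + (0.168)
t_corrected = 12.598 s

12.598 s


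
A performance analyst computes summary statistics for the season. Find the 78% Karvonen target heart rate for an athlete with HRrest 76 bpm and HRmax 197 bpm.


Target = HRrest + pct*(HRmax - HRrest)
Heart rate reserve = HRmax - HRrest = 197 - 76 = 121 bpm
Fraction = 78% = 0.78
Target = 76 + 0.78 * 121
Target = 76 + 94.38 = 170.38 bpm

170.38 bpm


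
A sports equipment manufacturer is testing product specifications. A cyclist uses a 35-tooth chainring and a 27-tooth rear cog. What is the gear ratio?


GR = front_teeth / rear_teeth
GR = 35 / 27
GR = 1.2963

1.2963


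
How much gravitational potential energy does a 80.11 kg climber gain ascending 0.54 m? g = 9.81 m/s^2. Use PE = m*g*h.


PE = m * g * h
PE = 80.11 * 9.81 * 0.54
PE = 785.8791 * 0.54 = 424.3747 J

424.3747 J


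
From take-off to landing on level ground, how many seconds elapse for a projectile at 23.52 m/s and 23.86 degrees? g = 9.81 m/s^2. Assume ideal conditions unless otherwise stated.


T = 2*v*sin(theta)/g
sin(theta) = sin(23.86 deg) = 0.4045
T = 2*23.52*0.4045 / 9.81
T = 19.0278 / 9.81 = 1.9396 s

1.9396 s


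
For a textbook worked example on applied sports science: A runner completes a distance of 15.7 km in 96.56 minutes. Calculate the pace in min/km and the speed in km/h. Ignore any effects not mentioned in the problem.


Pace = time / distance = 96.56 min / 15.7 km = 6.1503 min/km
Speed = distance / time_in_hours = 15.7 / 1.6093 hr
Speed = 9.7556 km/h

6.1503 min/km, 9.7556 km/h


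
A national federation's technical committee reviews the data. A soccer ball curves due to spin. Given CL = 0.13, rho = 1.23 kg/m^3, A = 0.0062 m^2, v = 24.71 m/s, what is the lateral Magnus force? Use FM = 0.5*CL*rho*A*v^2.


FM = 0.5 * CL * rho * A * v^2
FM = 0.5 * 0.13 * 1.23 * 0.0062 * 24.71^2
v^2 = 610.5841
FM = 0.5 * 0.13 * 1.23 * 0.0062 * 610.5841 = 0.3027 N

0.3027 N


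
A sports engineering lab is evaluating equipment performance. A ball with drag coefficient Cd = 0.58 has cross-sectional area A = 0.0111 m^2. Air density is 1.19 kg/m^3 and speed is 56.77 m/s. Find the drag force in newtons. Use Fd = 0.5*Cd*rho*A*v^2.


Fd = 0.5 * Cd * rho * A * v^2
Fd = 0.5 * 0.58 * 1.19 * 0.0111 * 56.77^2
v^2 = 3222.8329
Fd = 0.5 * 0.58 * 1.19 * 0.0111 * 3222.8329 = 12.3454 N

12.3454 N


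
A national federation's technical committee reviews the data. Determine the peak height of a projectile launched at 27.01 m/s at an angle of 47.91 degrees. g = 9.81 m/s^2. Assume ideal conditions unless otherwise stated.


H = (v*sin(theta))^2 / (2*g)
vy = v*sin(theta) = 27.01 * sin(47.91 deg) = 20.0439 m/s
H = vy^2 / (2*g) = 401.759 / (2*9.81)
H = 401.759 / 19.62 = 20.477 m

20.477 m


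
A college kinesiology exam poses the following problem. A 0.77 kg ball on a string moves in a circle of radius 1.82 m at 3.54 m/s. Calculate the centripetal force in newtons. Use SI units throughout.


Fc = m * v^2 / r
v^2 = 3.54^2 = 12.5316
Fc = 0.77 * 12.5316 / 1.82
Fc = 9.6493 / 1.82 = 5.3018 N

5.3018 N


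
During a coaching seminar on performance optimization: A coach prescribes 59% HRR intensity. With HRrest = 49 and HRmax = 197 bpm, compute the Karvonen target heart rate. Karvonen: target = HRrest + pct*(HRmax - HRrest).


Target = HRrest + pct*(HRmax - HRrest)
Heart rate reserve = HRmax - HRrest = 197 - 49 = 148 bpm
Fraction = 59% = 0.59
Target = 49 + 0.59 * 148
Target = 49 + 87.32 = 136.32 bpm

136.32 bpm


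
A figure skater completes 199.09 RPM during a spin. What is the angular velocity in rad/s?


omega = RPM * 2 * pi / 60
omega = 199.09 * 2 * 3.14159 / 60
omega = 1250.9194 / 60 = 20.8487 rad/s

20.8487 rad/s


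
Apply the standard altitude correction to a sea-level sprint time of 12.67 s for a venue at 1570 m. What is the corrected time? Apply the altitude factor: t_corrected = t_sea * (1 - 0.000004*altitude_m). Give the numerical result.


Correction factor = 1 - 0.000004 * 1570 = 0.99372
t_corrected = t_sea * factor = 12.67 * 0.99372
t_corrected = 12.5904 s

12.5904 s


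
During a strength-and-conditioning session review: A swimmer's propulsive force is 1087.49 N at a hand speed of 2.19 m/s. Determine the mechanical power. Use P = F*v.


P = F * v
P = 1087.49 * 2.19
P = 2381.6031 W

2381.6031 W


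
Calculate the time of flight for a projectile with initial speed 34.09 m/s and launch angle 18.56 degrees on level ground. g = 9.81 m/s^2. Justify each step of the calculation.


T = 2*v*sin(theta)/g
sin(theta) = sin(18.56 deg) = 0.3183
T = 2*34.09*0.3183 / 9.81
T = 21.7015 / 9.81 = 2.2122 s

2.2122 s


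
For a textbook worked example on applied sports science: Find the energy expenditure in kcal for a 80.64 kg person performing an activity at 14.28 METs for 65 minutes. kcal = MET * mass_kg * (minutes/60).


kcal = MET * mass * time_hr
Convert time: 65 min = 1.0833 hr
kcal = 14.28 * 80.64 * 1.0833
kcal = 1247.5008 kcal

1247.5008 kcal


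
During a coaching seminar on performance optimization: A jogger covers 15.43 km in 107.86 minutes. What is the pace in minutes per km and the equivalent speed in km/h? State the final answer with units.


Pace = time / distance = 107.86 min / 15.43 km = 6.9903 min/km
Speed = distance / time_in_hours = 15.43 / 1.7977 hr
Speed = 8.5833 km/h

6.9903 min/km, 8.5833 km/h


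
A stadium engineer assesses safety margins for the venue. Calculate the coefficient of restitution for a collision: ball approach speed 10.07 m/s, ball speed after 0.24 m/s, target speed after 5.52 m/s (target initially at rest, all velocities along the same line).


e = (v2_after - v1_after) / (v1_before - v2_before)
Numerator = 5.52 - 0.24 = 5.28
Denominator = 10.07 - 0 = 10.07
e = 5.28 / 10.07 = 0.5243

0.5243


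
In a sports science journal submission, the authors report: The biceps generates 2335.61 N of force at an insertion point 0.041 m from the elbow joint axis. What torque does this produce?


tau = F * d
tau = 2335.61 * 0.041
tau = 95.76 N*m

95.76 N*m


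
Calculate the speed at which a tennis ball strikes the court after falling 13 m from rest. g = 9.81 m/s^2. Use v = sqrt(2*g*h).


v = sqrt(2 * g * h)
v = sqrt(2 * 9.81 * 13)
v = sqrt(255.06) = 15.9706 m/s

15.9706 m/s


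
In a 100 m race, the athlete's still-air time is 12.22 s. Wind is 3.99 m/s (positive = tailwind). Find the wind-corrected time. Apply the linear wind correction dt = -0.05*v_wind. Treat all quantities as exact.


dt = -0.05 * v_wind = -0.05 * 3.99 = -0.1995 s
t_corrected = t_still + dt = 12.22 + (-0.1995)
t_corrected = 12.0205 s

12.0205 s


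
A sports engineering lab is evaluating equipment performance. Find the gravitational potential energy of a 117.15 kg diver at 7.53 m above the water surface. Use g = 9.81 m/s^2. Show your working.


PE = m * g * h
PE = 117.15 * 9.81 * 7.53
PE = 1149.2415 * 7.53 = 8653.7885 J

8653.7885 J


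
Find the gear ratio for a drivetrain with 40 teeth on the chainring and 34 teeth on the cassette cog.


GR = front_teeth / rear_teeth
GR = 40 / 34
GR = 1.1765

1.1765


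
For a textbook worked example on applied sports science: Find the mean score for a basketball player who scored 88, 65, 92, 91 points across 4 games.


Average = sum / n
Sum = 336
Average = 336 / 4 = 84

84


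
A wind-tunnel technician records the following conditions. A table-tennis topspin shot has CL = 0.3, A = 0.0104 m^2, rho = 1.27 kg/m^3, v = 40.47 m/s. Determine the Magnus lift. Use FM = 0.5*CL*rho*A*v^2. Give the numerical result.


FM = 0.5 * CL * rho * A * v^2
FM = 0.5 * 0.3 * 1.27 * 0.0104 * 40.47^2
v^2 = 1637.8209
FM = 0.5 * 0.3 * 1.27 * 0.0104 * 1637.8209 = 3.2449 N

3.2449 N


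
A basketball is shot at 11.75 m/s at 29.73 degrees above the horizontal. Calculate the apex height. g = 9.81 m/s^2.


H = (v*sin(theta))^2 / (2*g)
vy = v*sin(theta) = 11.75 * sin(29.73 deg) = 5.827 m/s
H = vy^2 / (2*g) = 33.9537 / (2*9.81)
H = 33.9537 / 19.62 = 1.7306 m

1.7306 m


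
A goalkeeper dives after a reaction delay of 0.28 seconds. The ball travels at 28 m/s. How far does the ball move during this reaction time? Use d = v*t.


d = v * t
d = 28 * 0.28
d = 7.84 m

7.84 m


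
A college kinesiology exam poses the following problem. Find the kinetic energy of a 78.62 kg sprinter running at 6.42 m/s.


KE = 0.5 * m * v^2
KE = 0.5 * 78.62 * 6.42^2
KE = 0.5 * 78.62 * 41.2164 = 1620.2167 J

1620.2167 J


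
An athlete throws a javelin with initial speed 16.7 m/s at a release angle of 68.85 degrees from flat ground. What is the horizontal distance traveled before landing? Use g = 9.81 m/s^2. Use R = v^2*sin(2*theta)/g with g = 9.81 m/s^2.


R = v^2 * sin(2*theta) / g
Convert angle to radians: theta = 68.85 deg = 1.2017 rad
sin(2*theta) = sin(2.4033) = 0.673
R = 16.7^2 * 0.673 / 9.81
R = 278.89 * 0.673 / 9.81 = 19.1332 m

19.1332 m


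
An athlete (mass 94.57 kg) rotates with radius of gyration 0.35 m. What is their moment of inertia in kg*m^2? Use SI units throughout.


I = m * k^2
I = 94.57 * 0.35^2
I = 94.57 * 0.1225 = 11.5848 kg*m^2

11.5848 kg*m^2


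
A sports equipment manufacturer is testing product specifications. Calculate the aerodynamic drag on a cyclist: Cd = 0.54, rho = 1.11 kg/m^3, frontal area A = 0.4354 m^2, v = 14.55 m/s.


Fd = 0.5 * Cd * rho * A * v^2
Fd = 0.5 * 0.54 * 1.11 * 0.4354 * 14.55^2
v^2 = 211.7025
Fd = 0.5 * 0.54 * 1.11 * 0.4354 * 211.7025 = 27.6249 N

27.6249 N


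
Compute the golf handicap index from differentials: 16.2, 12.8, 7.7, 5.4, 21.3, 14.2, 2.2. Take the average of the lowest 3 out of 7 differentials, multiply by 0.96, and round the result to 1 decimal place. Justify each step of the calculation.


All differentials: 16.2, 12.8, 7.7, 5.4, 21.3, 14.2, 2.2
Sorted: 2.2, 5.4, 7.7, 12.8, 14.2, 16.2, 21.3
Best 3: 2.2, 5.4, 7.7
Average of best = 15.3 / 3 = 5.1
Raw index = 5.1 * 0.96 = 4.896
Handicap index = round(4.896, 1) = 4.9

4.9


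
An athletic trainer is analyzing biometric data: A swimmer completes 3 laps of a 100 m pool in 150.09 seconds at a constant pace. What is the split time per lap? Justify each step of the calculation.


Split time = total_time / n_laps = 150.09 / 3
Split time = 50.03 s per lap

50.03 s


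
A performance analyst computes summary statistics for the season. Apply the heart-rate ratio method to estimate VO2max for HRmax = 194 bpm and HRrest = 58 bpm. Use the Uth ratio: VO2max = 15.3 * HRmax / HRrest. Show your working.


VO2max = 15.3 * HRmax / HRrest
VO2max = 15.3 * 194 / 58
VO2max = 2968.2 / 58 = 51.1759 mL/kg/min

51.1759 mL/kg/min


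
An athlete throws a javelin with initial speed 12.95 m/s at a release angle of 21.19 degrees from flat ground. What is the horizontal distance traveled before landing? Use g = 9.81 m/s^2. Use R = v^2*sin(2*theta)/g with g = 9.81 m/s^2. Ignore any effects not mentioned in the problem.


R = v^2 * sin(2*theta) / g
Convert angle to radians: theta = 21.19 deg = 0.3698 rad
sin(2*theta) = sin(0.7397) = 0.674
R = 12.95^2 * 0.674 / 9.81
R = 167.7025 * 0.674 / 9.81 = 11.5228 m

11.5228 m


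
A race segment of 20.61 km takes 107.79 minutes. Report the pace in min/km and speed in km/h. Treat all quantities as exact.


Pace = time / distance = 107.79 min / 20.61 km = 5.23 min/km
Speed = distance / time_in_hours = 20.61 / 1.7965 hr
Speed = 11.4723 km/h

5.23 min/km, 11.4723 km/h


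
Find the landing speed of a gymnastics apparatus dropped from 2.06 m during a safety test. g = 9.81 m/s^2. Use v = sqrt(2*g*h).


v = sqrt(2 * g * h)
v = sqrt(2 * 9.81 * 2.06)
v = sqrt(40.4172) = 6.3575 m/s

6.3575 m/s


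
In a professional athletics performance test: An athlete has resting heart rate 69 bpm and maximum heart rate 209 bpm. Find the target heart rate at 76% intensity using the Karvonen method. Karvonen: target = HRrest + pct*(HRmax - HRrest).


Target = HRrest + pct*(HRmax - HRrest)
Heart rate reserve = HRmax - HRrest = 209 - 69 = 140 bpm
Fraction = 76% = 0.76
Target = 69 + 0.76 * 140
Target = 69 + 106.4 = 175.4 bpm

175.4 bpm


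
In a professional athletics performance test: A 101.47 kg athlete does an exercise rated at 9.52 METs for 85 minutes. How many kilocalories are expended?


kcal = MET * mass * time_hr
Convert time: 85 min = 1.4167 hr
kcal = 9.52 * 101.47 * 1.4167
kcal = 1368.4921 kcal

1368.4921 kcal


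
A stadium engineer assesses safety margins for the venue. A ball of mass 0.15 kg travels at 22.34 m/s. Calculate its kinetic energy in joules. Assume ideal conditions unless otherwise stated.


KE = 0.5 * m * v^2
KE = 0.5 * 0.15 * 22.34^2
KE = 0.5 * 0.15 * 499.0756 = 37.4307 J

37.4307 J


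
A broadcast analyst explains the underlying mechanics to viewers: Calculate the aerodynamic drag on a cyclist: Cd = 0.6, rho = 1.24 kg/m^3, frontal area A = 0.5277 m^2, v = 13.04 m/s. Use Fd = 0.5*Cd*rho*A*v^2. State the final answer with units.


Fd = 0.5 * Cd * rho * A * v^2
Fd = 0.5 * 0.6 * 1.24 * 0.5277 * 13.04^2
v^2 = 170.0416
Fd = 0.5 * 0.6 * 1.24 * 0.5277 * 170.0416 = 33.3799 N

33.3799 N


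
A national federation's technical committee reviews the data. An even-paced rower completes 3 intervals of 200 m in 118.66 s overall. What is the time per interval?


Split time = total_time / n_laps = 118.66 / 3
Split time = 39.5533 s per lap

39.5533 s


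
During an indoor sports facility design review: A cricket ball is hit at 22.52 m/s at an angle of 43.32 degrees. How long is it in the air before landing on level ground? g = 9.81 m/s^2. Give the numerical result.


T = 2*v*sin(theta)/g
sin(theta) = sin(43.32 deg) = 0.6861
T = 2*22.52*0.6861 / 9.81
T = 30.9007 / 9.81 = 3.1499 s

3.1499 s


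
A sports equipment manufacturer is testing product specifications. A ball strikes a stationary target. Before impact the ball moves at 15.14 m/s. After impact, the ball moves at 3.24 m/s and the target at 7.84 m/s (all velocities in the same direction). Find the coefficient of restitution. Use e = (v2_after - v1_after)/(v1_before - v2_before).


e = (v2_after - v1_after) / (v1_before - v2_before)
Numerator = 7.84 - 3.24 = 4.6
Denominator = 15.14 - 0 = 15.14
e = 4.6 / 15.14 = 0.3038

0.3038


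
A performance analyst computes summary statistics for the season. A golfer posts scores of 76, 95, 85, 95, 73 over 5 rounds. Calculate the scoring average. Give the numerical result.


Average = sum / n
Sum = 424
Average = 424 / 5 = 84.8

84.8


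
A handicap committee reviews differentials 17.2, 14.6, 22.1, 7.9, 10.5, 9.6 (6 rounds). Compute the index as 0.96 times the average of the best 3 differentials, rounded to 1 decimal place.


All differentials: 17.2, 14.6, 22.1, 7.9, 10.5, 9.6
Sorted: 7.9, 9.6, 10.5, 14.6, 17.2, 22.1
Best 3: 7.9, 9.6, 10.5
Average of best = 28 / 3 = 9.3333
Raw index = 9.3333 * 0.96 = 8.96
Handicap index = round(8.96, 1) = 9.0

9.0


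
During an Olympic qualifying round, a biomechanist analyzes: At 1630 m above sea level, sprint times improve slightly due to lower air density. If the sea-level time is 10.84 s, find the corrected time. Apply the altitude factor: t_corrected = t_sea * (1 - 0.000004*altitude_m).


Correction factor = 1 - 0.000004 * 1630 = 0.99348
t_corrected = t_sea * factor = 10.84 * 0.99348
t_corrected = 10.7693 s

10.7693 s


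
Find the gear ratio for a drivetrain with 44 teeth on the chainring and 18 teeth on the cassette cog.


GR = front_teeth / rear_teeth
GR = 44 / 18
GR = 2.4444

2.4444


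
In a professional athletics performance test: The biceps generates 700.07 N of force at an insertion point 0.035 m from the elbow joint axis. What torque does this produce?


tau = F * d
tau = 700.07 * 0.035
tau = 24.5025 N*m

24.5025 N*m


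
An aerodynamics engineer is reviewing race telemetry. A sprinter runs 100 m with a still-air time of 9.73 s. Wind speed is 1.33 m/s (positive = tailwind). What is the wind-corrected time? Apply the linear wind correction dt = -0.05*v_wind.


dt = -0.05 * v_wind = -0.05 * 1.33 = -0.0665 s
t_corrected = t_still + dt = 9.73 + (-0.0665)
t_corrected = 9.6635 s

9.6635 s


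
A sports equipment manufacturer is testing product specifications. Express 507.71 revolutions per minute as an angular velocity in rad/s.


omega = RPM * 2 * pi / 60
omega = 507.71 * 2 * 3.14159 / 60
omega = 3190.036 / 60 = 53.1673 rad/s

53.1673 rad/s


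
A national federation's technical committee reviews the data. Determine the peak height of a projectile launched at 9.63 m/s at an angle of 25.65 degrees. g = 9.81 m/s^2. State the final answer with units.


H = (v*sin(theta))^2 / (2*g)
vy = v*sin(theta) = 9.63 * sin(25.65 deg) = 4.1686 m/s
H = vy^2 / (2*g) = 17.3769 / (2*9.81)
H = 17.3769 / 19.62 = 0.8857 m

0.8857 m


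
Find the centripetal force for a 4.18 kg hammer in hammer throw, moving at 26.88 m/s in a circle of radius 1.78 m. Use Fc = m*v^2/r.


Fc = m * v^2 / r
v^2 = 26.88^2 = 722.5344
Fc = 4.18 * 722.5344 / 1.78
Fc = 3020.1938 / 1.78 = 1696.7381 N

1696.7381 N


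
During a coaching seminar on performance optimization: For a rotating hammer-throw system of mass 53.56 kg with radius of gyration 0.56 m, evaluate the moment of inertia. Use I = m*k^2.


I = m * k^2
I = 53.56 * 0.56^2
I = 53.56 * 0.3136 = 16.7964 kg*m^2

16.7964 kg*m^2


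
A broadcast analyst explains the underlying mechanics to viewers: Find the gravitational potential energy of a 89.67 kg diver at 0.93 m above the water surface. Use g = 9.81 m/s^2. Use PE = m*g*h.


PE = m * g * h
PE = 89.67 * 9.81 * 0.93
PE = 879.6627 * 0.93 = 818.0863 J

818.0863 J


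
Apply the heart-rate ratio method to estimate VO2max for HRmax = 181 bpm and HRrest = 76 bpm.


VO2max = 15.3 * HRmax / HRrest
VO2max = 15.3 * 181 / 76
VO2max = 2769.3 / 76 = 36.4382 mL/kg/min

36.4382 mL/kg/min


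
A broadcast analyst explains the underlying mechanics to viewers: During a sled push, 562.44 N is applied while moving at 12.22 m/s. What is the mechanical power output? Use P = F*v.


P = F * v
P = 562.44 * 12.22
P = 6873.0168 W

6873.0168 W


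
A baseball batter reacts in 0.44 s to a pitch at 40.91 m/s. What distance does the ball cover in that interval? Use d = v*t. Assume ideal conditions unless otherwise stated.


d = v * t
d = 40.91 * 0.44
d = 18.0004 m

18.0004 m


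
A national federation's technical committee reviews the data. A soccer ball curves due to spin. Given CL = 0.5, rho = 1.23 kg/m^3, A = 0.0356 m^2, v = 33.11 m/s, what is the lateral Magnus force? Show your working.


FM = 0.5 * CL * rho * A * v^2
FM = 0.5 * 0.5 * 1.23 * 0.0356 * 33.11^2
v^2 = 1096.2721
FM = 0.5 * 0.5 * 1.23 * 0.0356 * 1096.2721 = 12.0009 N

12.0009 N


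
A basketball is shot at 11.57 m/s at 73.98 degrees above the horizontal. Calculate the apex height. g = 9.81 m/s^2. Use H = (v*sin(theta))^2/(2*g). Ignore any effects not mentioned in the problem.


H = (v*sin(theta))^2 / (2*g)
vy = v*sin(theta) = 11.57 * sin(73.98 deg) = 11.1207 m/s
H = vy^2 / (2*g) = 123.6696 / (2*9.81)
H = 123.6696 / 19.62 = 6.3032 m

6.3032 m


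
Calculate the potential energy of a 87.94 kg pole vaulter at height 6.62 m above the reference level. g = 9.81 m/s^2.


PE = m * g * h
PE = 87.94 * 9.81 * 6.62
PE = 862.6914 * 6.62 = 5711.0171 J

5711.0171 J


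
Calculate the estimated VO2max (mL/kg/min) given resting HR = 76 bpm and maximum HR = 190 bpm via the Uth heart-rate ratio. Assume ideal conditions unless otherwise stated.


VO2max = 15.3 * HRmax / HRrest
VO2max = 15.3 * 190 / 76
VO2max = 2907 / 76 = 38.25 mL/kg/min

38.25 mL/kg/min


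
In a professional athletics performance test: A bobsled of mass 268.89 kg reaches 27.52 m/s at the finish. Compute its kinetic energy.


KE = 0.5 * m * v^2
KE = 0.5 * 268.89 * 27.52^2
KE = 0.5 * 268.89 * 757.3504 = 101821.9745 J

101821.9745 J


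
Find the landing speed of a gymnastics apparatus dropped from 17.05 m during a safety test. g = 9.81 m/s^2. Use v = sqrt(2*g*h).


v = sqrt(2 * g * h)
v = sqrt(2 * 9.81 * 17.05)
v = sqrt(334.521) = 18.2899 m/s

18.2899 m/s
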